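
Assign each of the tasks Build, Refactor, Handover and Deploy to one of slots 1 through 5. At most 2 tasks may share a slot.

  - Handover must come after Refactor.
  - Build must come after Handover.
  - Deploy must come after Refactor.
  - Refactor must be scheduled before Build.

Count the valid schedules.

Splitting on Build: it can be 3 (4), 4 (11), 5 (20). Listing each branch's schedules as (Refactor, Handover, Deploy):
Build=3: (1,2,2) (1,2,3) (1,2,4) (1,2,5) — 4.
Build=4: (1,2,2) (1,2,3) (1,2,4) (1,2,5) (1,3,2) (1,3,3) (1,3,4) (1,3,5) (2,3,3) (2,3,4) (2,3,5) — 11.
Build=5: (1,2,2) (1,2,3) (1,2,4) (1,2,5) (1,3,2) (1,3,3) (1,3,4) (1,3,5) (1,4,2) (1,4,3) (1,4,4) (1,4,5) (2,3,3) (2,3,4) (2,3,5) (2,4,3) (2,4,4) (2,4,5) (3,4,4) (3,4,5) — 20.
Summing: 4 + 11 + 20 = 35.

35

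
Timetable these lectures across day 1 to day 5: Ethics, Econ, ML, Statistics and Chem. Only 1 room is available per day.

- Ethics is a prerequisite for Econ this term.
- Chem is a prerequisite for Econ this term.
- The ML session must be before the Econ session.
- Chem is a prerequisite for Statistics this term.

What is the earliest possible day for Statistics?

Precedence pushes Statistics to at least day 2.
Statistics at day 2 is achievable: Statistics=day 2, Ethics=day 3, Econ=day 5, ML=day 4, Chem=day 1.

day 2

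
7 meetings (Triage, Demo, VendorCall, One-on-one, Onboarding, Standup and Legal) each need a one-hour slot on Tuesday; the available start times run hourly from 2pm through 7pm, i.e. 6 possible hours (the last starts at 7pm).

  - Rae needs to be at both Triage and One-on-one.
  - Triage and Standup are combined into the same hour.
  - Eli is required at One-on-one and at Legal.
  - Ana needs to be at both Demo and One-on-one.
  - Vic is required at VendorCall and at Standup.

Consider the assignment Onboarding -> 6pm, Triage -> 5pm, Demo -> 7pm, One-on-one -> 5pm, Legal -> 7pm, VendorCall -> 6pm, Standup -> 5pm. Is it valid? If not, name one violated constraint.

Invalid. Rae needs to be at both Triage and One-on-one.

Triage and Standup are combined into the same hour — holds.
Eli is required at One-on-one and at Legal — holds.
Rae needs to be at both Triage and One-on-one — violated.
Ana needs to be at both Demo and One-on-one — holds.
Vic is required at VendorCall and at Standup — holds.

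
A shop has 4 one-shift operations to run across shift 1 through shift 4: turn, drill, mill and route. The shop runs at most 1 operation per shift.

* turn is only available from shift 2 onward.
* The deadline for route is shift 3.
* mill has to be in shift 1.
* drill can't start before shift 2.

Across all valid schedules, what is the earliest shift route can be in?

shift 2

Route's own window allows nothing later than shift 3.
route at shift 2 is achievable: turn=shift 3, route=shift 2, drill=shift 4, mill=shift 1.
Nothing earlier works — the capacity limit rule out every shift before shift 2.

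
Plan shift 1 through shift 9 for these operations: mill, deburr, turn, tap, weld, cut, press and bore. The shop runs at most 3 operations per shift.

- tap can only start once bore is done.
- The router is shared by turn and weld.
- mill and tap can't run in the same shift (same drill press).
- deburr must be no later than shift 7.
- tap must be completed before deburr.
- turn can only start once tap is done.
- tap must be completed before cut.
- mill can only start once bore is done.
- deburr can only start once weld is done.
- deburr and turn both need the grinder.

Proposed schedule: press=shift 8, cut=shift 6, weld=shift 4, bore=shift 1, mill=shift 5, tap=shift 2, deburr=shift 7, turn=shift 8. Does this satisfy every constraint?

The shop runs at most 3 operations per shift — holds.
deburr must be no later than shift 7 — holds.
mill can only start once bore is done — holds.
deburr can only start once weld is done — holds.
turn can only start once tap is done — holds.
mill and tap can't run in the same shift (same drill press) — holds.
The router is shared by turn and weld — holds.
tap must be completed before deburr — holds.
tap can only start once bore is done — holds.
deburr and turn both need the grinder — holds.
tap must be completed before cut — holds.

Yes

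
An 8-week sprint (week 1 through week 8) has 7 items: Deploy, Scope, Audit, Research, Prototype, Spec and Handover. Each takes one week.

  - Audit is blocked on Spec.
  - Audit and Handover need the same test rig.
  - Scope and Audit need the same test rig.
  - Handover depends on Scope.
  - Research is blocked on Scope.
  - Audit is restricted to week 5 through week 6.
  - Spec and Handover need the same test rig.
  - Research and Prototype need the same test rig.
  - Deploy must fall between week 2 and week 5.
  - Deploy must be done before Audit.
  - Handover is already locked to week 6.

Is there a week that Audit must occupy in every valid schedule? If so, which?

week 5

Audit's window is week 5–week 6.
Handover is fixed at week 6, and Audit can't share a week with Handover.
So Audit must be week 5.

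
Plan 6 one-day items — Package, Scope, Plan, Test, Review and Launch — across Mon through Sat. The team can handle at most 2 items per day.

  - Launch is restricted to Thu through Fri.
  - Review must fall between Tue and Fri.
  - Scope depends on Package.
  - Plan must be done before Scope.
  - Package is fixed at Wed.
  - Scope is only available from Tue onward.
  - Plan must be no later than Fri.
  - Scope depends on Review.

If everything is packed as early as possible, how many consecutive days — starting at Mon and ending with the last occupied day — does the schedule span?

4 days

The precedence chain requires at least 2 distinct days.
With at most 2 per day and 6 tasks, at least 3 days are needed.
Launch can't be placed before Thu — that is day 4 counting from Mon — so the schedule must run through at least 4 days.
4 works (last occupied day: Thu): for example Package=Wed; Test=Mon; Review=Tue; Plan=Mon; Launch=Thu; Scope=Thu.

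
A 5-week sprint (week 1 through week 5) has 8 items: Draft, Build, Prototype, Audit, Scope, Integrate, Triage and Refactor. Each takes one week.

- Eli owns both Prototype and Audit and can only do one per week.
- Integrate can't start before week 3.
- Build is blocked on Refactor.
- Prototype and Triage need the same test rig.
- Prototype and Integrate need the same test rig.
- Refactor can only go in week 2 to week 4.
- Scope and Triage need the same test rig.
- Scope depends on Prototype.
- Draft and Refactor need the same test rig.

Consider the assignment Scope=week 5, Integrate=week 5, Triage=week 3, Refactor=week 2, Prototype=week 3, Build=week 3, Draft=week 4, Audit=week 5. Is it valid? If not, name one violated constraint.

No. Prototype and Triage need the same test rig is not satisfied.

Prototype and Integrate need the same test rig — holds.
Refactor can only go in week 2 to week 4 — holds.
Integrate can't start before week 3 — holds.
Build is blocked on Refactor — holds.
Scope and Triage need the same test rig — holds.
Scope depends on Prototype — holds.
Eli owns both Prototype and Audit and can only do one per week — holds.
Prototype and Triage need the same test rig — violated.
Draft and Refactor need the same test rig — holds.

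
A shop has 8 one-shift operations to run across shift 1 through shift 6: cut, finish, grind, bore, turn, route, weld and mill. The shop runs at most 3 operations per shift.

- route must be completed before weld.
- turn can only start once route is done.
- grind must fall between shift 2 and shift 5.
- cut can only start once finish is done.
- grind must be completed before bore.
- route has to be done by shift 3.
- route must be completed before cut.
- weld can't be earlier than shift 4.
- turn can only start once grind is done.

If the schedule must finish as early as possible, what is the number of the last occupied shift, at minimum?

shift 4

The precedence chain requires at least 2 distinct shifts.
With at most 3 per shift and 8 operations, at least 3 shifts are needed.
weld can't be placed before shift 4, so the schedule must run through at least shift 4.
4 works (last occupied shift: shift 4): for example route=shift 1; finish=shift 1; mill=shift 1; turn=shift 3; cut=shift 2; bore=shift 3; weld=shift 4; grind=shift 2.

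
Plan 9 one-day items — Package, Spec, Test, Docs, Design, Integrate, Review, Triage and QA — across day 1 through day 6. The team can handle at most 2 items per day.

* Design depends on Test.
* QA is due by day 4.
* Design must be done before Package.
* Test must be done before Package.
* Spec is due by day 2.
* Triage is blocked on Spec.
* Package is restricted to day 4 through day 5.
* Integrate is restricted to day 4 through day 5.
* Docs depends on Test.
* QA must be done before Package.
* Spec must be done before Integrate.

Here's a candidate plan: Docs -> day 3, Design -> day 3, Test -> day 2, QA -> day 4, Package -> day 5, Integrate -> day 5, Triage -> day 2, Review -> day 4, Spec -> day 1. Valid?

Yes, all constraints hold

Spec is due by day 2 — holds.
QA must be done before Package — holds.
Design must be done before Package — holds.
QA is due by day 4 — holds.
Docs depends on Test — holds.
Design depends on Test — holds.
Integrate is restricted to day 4 through day 5 — holds.
Spec must be done before Integrate — holds.
Test must be done before Package — holds.
The team can handle at most 2 items per day — holds.
Package is restricted to day 4 through day 5 — holds.
Triage is blocked on Spec — holds.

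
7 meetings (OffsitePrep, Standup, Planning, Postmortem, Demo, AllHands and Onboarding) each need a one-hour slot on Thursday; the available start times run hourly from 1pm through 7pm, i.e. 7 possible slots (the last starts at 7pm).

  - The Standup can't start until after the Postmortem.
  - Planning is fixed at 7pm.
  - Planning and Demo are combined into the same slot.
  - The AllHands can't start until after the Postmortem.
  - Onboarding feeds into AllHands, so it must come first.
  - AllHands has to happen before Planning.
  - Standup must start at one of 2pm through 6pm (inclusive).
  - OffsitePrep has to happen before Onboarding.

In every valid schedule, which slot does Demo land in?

Demo must be in the same slot as Planning, which can't be before 7pm, so Demo is at least 7pm.
So Demo is pinned to 7pm.

7pm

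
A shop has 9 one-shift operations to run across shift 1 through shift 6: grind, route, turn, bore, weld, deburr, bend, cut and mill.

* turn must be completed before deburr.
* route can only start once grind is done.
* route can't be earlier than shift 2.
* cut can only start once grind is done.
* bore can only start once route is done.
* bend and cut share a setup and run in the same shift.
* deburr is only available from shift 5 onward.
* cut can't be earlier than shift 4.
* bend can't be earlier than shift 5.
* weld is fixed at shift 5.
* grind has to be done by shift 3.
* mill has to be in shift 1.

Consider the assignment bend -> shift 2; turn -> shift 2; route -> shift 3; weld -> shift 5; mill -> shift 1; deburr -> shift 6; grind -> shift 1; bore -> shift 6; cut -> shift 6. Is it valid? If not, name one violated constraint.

No. bend can't be earlier than shift 5 is not satisfied.

mill has to be in shift 1 — holds.
route can't be earlier than shift 2 — holds.
deburr is only available from shift 5 onward — holds.
turn must be completed before deburr — holds.
cut can only start once grind is done — holds.
cut can't be earlier than shift 4 — holds.
bend and cut share a setup and run in the same shift — violated.
weld is fixed at shift 5 — holds.
grind has to be done by shift 3 — holds.
bore can only start once route is done — holds.
route can only start once grind is done — holds.
bend can't be earlier than shift 5 — violated.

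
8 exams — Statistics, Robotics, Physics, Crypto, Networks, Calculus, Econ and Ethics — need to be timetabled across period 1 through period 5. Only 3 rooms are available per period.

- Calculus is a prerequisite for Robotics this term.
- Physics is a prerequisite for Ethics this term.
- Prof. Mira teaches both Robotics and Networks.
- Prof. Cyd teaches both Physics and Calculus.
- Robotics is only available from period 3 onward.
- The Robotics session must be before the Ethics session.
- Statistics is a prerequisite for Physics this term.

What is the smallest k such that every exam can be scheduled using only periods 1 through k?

4 periods

The precedence chain requires at least 3 distinct periods.
With at most 3 per period and 8 exams, at least 3 periods are needed.
Propagating the time windows through the other constraints, Ethics can't land before period 4, so the schedule must run through at least period 4.
4 works (last occupied period: period 4): for example Crypto=period 1, Econ=period 2, Statistics=period 1, Ethics=period 4, Robotics=period 3, Networks=period 2, Calculus=period 1, Physics=period 2.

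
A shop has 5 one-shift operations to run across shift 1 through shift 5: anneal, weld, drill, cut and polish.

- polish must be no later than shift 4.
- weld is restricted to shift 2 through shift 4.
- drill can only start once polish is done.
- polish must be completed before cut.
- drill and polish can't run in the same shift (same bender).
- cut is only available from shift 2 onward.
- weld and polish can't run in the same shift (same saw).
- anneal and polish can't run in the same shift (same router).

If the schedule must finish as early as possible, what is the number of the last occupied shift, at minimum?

The precedence chain requires at least 2 distinct shifts.
2 works (last occupied shift: shift 2): for example anneal in shift 2; cut in shift 2; weld in shift 2; polish in shift 1; drill in shift 2.

2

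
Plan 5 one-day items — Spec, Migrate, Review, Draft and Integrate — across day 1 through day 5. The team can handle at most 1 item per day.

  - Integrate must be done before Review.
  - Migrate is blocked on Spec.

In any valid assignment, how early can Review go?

day 2

Precedence pushes Review to at least day 2.
Review at day 2 is achievable: Spec=day 3; Integrate=day 1; Review=day 2; Migrate=day 4; Draft=day 5.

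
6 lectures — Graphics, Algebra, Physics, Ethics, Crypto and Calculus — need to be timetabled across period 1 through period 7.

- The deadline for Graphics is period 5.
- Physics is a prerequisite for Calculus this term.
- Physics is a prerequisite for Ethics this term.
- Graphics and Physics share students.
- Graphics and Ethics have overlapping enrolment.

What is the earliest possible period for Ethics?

period 2

Precedence pushes Ethics to at least period 2.
Ethics at period 2 is achievable: Physics=period 1, Crypto=period 1, Algebra=period 1, Calculus=period 2, Graphics=period 3, Ethics=period 2.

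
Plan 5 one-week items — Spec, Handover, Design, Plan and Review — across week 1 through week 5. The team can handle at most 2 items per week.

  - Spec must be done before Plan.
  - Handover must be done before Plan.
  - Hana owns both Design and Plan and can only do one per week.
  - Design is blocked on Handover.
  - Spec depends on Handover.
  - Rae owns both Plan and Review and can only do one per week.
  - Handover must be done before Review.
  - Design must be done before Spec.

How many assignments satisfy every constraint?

Splitting on Spec: it can be week 3 (6), week 4 (8). Listing each branch's schedules as (Handover, Design, Plan, Review) by week number:
Spec=week 3: (1,2,4,2) (1,2,4,3) (1,2,4,5) (1,2,5,2) (1,2,5,3) (1,2,5,4) — 6.
Spec=week 4: (1,2,5,2) (1,2,5,3) (1,2,5,4) (1,3,5,2) (1,3,5,3) (1,3,5,4) (2,3,5,3) (2,3,5,4) — 8.
Summing: 6 + 8 = 14.

14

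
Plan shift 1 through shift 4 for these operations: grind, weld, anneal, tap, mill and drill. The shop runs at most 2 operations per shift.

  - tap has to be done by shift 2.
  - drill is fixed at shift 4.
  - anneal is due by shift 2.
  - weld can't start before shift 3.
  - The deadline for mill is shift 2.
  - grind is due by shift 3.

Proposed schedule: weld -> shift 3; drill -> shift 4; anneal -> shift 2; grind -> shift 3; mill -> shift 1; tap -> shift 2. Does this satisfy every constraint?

Valid

anneal is due by shift 2 — holds.
drill is fixed at shift 4 — holds.
grind is due by shift 3 — holds.
The shop runs at most 2 operations per shift — holds.
tap has to be done by shift 2 — holds.
The deadline for mill is shift 2 — holds.
weld can't start before shift 3 — holds.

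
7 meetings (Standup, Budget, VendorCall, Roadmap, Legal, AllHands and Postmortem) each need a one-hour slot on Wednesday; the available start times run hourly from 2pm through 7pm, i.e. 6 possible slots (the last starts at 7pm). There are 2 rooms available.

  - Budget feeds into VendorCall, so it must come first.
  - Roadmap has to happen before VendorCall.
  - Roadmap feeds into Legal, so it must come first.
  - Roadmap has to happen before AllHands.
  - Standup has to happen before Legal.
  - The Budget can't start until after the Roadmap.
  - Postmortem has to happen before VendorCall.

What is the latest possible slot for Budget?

Precedence pushes Budget to at least 3pm; downstream work caps Budget at 6pm.
Budget at 6pm is achievable: Roadmap in 2pm, Postmortem in 4pm, Legal in 3pm, VendorCall in 7pm, Standup in 2pm, Budget in 6pm, AllHands in 3pm.

6pm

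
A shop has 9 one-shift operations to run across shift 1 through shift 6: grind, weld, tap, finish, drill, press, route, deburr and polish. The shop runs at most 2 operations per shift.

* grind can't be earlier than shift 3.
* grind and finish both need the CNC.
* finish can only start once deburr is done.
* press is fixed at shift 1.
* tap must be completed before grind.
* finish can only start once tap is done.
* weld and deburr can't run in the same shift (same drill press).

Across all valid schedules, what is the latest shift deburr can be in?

Downstream work caps deburr at shift 5.
deburr at shift 5 is achievable: deburr in shift 5; weld in shift 2; grind in shift 3; drill in shift 2; finish in shift 6; tap in shift 1; press in shift 1; route in shift 3; polish in shift 4.

shift 5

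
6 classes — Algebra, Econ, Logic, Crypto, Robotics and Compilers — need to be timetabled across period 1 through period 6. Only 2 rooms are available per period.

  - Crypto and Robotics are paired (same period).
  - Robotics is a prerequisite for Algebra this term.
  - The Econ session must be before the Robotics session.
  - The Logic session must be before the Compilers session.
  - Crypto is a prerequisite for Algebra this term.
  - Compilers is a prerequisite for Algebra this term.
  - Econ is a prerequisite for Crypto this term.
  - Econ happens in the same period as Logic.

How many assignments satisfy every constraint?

Splitting on Algebra: it can be period 4 (2), period 5 (8), period 6 (20). Listing each branch's schedules as (Econ, Logic, Crypto, Robotics, Compilers) by period number:
Algebra=period 4: (1,1,2,2,3) (1,1,3,3,2) — 2.
Algebra=period 5: (1,1,2,2,3) (1,1,2,2,4) (1,1,3,3,2) (1,1,3,3,4) (1,1,4,4,2) (1,1,4,4,3) (2,2,3,3,4) (2,2,4,4,3) — 8.
Algebra=period 6: (1,1,2,2,3) (1,1,2,2,4) (1,1,2,2,5) (1,1,3,3,2) (1,1,3,3,4) (1,1,3,3,5) (1,1,4,4,2) (1,1,4,4,3) (1,1,4,4,5) (1,1,5,5,2) (1,1,5,5,3) (1,1,5,5,4) (2,2,3,3,4) (2,2,3,3,5) (2,2,4,4,3) (2,2,4,4,5) (2,2,5,5,3) (2,2,5,5,4) (3,3,4,4,5) (3,3,5,5,4) — 20.
Summing: 2 + 8 + 20 = 30.

30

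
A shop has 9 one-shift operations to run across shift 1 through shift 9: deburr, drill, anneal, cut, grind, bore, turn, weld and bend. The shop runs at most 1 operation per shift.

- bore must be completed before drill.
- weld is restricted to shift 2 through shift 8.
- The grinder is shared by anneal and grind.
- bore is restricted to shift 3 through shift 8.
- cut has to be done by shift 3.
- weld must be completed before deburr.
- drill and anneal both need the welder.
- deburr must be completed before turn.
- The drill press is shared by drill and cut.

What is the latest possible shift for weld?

Weld is available from shift 2; weld's own window allows nothing later than shift 8; downstream work caps weld at shift 7.
weld at shift 7 is achievable: deburr in shift 8; drill in shift 4; grind in shift 5; weld in shift 7; bore in shift 3; turn in shift 9; bend in shift 6; cut in shift 1; anneal in shift 2.

shift 7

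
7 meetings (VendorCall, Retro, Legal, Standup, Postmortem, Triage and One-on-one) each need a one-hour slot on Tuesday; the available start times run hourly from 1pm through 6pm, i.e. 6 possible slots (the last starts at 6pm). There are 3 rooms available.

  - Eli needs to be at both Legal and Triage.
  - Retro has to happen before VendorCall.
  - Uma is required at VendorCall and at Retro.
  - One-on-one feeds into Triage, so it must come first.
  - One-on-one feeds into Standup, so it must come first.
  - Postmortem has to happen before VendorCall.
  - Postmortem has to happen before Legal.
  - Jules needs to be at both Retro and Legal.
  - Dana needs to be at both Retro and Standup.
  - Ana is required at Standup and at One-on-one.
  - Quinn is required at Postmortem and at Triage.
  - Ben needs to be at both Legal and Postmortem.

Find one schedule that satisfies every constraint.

Standup -> 2pm, Legal -> 2pm, One-on-one -> 1pm, VendorCall -> 2pm, Postmortem -> 1pm, Retro -> 1pm, Triage -> 3pm

Checking: Postmortem(1pm) before VendorCall(2pm); One-on-one(1pm) before Standup(2pm); Retro(1pm) before VendorCall(2pm); Postmortem(1pm) before Legal(2pm); One-on-one(1pm) before Triage(3pm); Legal(2pm) != Triage(3pm); VendorCall(2pm) != Retro(1pm); Standup(2pm) != One-on-one(1pm); Retro(1pm) != Standup(2pm); Retro(1pm) != Legal(2pm); Postmortem(1pm) != Triage(3pm); Legal(2pm) != Postmortem(1pm); max 3 per slot (cap 3).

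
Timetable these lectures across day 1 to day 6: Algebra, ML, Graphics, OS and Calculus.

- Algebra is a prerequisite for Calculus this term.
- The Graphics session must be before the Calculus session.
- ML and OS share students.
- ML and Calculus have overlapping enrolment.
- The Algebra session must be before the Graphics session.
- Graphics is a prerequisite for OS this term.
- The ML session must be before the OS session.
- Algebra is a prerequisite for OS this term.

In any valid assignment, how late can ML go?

day 5

Downstream work caps ML at day 5.
ML at day 5 is achievable: Algebra -> day 1, Calculus -> day 3, Graphics -> day 2, ML -> day 5, OS -> day 6.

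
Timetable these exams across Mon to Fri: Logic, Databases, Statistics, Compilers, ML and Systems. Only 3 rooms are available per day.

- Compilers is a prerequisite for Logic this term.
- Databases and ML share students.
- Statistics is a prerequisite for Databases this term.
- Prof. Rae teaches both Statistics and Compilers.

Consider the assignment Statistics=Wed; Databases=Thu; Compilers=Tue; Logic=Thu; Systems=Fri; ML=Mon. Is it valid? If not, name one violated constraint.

Prof. Rae teaches both Statistics and Compilers — holds.
Only 3 rooms are available per day — holds.
Databases and ML share students — holds.
Statistics is a prerequisite for Databases this term — holds.
Compilers is a prerequisite for Logic this term — holds.

Yes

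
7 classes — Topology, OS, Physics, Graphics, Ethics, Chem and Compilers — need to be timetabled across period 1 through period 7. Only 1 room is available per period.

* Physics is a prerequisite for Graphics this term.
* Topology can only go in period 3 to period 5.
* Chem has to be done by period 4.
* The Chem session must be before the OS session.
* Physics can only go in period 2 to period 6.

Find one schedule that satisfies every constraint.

Graphics -> period 5; Chem -> period 1; Compilers -> period 7; Topology -> period 3; OS -> period 4; Ethics -> period 6; Physics -> period 2

Checking: Physics(period 2) before Graphics(period 5); Chem(period 1) before OS(period 4); Chem=period 1 in [period 1,period 4]; Physics=period 2 in [period 2,period 6]; Topology=period 3 in [period 3,period 5]; max 1 per period (cap 1).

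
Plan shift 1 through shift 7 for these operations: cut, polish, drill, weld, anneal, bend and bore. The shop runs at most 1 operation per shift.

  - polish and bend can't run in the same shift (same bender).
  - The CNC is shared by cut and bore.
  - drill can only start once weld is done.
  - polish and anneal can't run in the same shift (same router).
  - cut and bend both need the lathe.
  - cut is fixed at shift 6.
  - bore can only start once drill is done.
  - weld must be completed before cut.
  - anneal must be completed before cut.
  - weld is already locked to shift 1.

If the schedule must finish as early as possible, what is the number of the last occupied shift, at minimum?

7

The precedence chain requires at least 3 distinct shifts.
With at most 1 per shift and 7 operations, at least 7 shifts are needed.
cut can't be placed before shift 6, so the schedule must run through at least shift 6.
7 works (last occupied shift: shift 7): for example bore in shift 4, weld in shift 1, cut in shift 6, bend in shift 7, polish in shift 5, drill in shift 2, anneal in shift 3.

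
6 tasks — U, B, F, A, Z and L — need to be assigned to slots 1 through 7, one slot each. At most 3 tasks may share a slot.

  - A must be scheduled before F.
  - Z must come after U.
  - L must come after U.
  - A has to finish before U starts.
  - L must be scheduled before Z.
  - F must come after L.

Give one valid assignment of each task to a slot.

B -> 1; A -> 1; L -> 3; F -> 4; Z -> 4; U -> 2

Checking: L(3) before Z(4); A(1) before F(4); L(3) before F(4); A(1) before U(2); U(2) before Z(4); U(2) before L(3); max 2 per slot (cap 3).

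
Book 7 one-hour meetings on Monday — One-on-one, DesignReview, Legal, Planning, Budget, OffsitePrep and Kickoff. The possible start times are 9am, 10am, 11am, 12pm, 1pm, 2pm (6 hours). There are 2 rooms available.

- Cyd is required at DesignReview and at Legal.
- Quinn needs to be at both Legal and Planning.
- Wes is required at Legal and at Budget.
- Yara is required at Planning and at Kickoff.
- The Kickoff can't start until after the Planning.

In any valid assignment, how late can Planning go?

Downstream work caps Planning at 1pm.
Planning at 1pm is achievable: One-on-one -> 9am; Planning -> 1pm; Budget -> 11am; DesignReview -> 9am; OffsitePrep -> 10am; Legal -> 10am; Kickoff -> 2pm.

1pm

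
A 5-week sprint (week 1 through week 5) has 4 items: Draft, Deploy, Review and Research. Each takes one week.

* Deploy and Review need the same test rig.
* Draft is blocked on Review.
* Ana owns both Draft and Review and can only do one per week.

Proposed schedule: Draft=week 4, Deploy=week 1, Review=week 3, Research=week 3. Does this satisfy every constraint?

Ana owns both Draft and Review and can only do one per week — holds.
Deploy and Review need the same test rig — holds.
Draft is blocked on Review — holds.

Yes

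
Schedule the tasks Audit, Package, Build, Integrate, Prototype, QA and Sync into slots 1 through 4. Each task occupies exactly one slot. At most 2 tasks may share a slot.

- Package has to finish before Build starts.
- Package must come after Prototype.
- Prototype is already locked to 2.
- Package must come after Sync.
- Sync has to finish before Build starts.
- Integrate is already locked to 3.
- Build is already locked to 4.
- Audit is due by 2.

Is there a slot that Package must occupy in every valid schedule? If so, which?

Prototype is fixed at 2 and must come before Package, so Package is at least 3.
Build is fixed at 4 and must come after Package, so Package is at most 3.
So Package must be 3.

3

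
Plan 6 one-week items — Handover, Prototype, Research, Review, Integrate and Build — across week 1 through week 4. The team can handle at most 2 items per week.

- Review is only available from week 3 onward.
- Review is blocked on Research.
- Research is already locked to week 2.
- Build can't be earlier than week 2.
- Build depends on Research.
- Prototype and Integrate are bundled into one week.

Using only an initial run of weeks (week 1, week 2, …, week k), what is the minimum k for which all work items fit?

3

The precedence chain requires at least 2 distinct weeks.
With at most 2 per week and 6 work items, at least 3 weeks are needed.
Review can't be placed before week 3, so the schedule must run through at least week 3.
3 works (last occupied week: week 3): for example Handover in week 2; Review in week 3; Prototype in week 1; Build in week 3; Research in week 2; Integrate in week 1.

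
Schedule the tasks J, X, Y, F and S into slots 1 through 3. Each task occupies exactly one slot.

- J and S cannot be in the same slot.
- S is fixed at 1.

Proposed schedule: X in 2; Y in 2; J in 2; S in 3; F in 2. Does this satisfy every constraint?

S is fixed at 1 — violated.
J and S cannot be in the same slot — holds.

Invalid. S is fixed at 1.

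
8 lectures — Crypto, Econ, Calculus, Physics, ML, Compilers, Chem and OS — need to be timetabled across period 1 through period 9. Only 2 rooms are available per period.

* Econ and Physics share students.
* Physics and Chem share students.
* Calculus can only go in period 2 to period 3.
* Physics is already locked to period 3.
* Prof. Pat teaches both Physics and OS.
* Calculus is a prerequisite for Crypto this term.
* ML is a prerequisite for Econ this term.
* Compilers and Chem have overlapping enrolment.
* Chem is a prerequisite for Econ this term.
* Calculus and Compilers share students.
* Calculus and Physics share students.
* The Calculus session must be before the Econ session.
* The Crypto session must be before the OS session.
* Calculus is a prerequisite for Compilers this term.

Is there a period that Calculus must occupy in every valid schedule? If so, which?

period 2

Calculus's window is period 2–period 3.
Physics is fixed at period 3, and Calculus can't share a period with Physics.
So Calculus must be period 2.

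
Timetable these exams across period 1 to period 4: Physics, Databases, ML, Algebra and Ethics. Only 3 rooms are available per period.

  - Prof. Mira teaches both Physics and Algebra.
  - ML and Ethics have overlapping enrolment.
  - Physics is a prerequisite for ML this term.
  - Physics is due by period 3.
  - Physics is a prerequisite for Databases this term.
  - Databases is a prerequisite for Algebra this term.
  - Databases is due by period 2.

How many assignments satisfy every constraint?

18

Splitting on ML: it can be period 2 (6), period 3 (6), period 4 (6). Listing each branch's schedules as (Physics, Databases, Algebra, Ethics) by period number:
ML=period 2: (1,2,3,1) (1,2,3,3) (1,2,3,4) (1,2,4,1) (1,2,4,3) (1,2,4,4) — 6.
ML=period 3: (1,2,3,1) (1,2,3,2) (1,2,3,4) (1,2,4,1) (1,2,4,2) (1,2,4,4) — 6.
ML=period 4: (1,2,3,1) (1,2,3,2) (1,2,3,3) (1,2,4,1) (1,2,4,2) (1,2,4,3) — 6.
Summing: 6 + 6 + 6 = 18.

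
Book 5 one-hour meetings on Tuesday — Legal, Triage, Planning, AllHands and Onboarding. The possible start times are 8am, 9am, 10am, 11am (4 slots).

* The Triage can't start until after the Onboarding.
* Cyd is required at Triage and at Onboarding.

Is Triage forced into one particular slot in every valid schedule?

Triage can be 9am (e.g. AllHands=8am; Onboarding=8am; Legal=8am; Planning=8am; Triage=9am) or 10am (e.g. Onboarding -> 8am, Triage -> 10am, Planning -> 8am, AllHands -> 8am, Legal -> 8am).

No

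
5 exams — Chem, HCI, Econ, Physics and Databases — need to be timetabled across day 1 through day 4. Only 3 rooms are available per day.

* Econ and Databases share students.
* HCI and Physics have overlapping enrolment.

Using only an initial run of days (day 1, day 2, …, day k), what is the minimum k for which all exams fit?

With at most 3 per day and 5 exams, at least 2 days are needed.
2 works (last occupied day: day 2): for example Econ=day 1; HCI=day 1; Chem=day 1; Databases=day 2; Physics=day 2.

2 days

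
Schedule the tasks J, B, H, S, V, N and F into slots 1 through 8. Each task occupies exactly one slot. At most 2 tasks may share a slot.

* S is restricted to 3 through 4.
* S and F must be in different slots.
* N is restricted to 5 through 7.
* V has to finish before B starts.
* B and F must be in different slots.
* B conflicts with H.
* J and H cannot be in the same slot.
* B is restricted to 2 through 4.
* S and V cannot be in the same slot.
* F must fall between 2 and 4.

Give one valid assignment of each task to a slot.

S in 3; H in 3; N in 5; B in 2; V in 1; J in 1; F in 4

Checking: V(1) before B(2); S(3) != V(1); B(2) != H(3); S(3) != F(4); J(1) != H(3); B(2) != F(4); B=2 in [2,4]; N=5 in [5,7]; S=3 in [3,4]; F=4 in [2,4]; max 2 per slot (cap 2).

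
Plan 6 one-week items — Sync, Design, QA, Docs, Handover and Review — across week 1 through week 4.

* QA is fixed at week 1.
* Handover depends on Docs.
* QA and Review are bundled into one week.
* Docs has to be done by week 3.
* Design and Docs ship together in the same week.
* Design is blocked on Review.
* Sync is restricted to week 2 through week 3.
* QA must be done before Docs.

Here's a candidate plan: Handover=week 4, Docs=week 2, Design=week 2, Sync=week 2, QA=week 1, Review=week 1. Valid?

Yes, all constraints hold

Docs has to be done by week 3 — holds.
Design is blocked on Review — holds.
QA is fixed at week 1 — holds.
Design and Docs ship together in the same week — holds.
QA and Review are bundled into one week — holds.
Sync is restricted to week 2 through week 3 — holds.
Handover depends on Docs — holds.
QA must be done before Docs — holds.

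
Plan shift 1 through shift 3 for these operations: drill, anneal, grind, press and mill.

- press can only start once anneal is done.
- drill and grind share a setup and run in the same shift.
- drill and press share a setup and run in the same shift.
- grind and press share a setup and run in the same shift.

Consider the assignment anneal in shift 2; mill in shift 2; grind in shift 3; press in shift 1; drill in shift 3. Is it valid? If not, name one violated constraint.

Invalid. drill and press share a setup and run in the same shift.

press can only start once anneal is done — violated.
drill and grind share a setup and run in the same shift — holds.
grind and press share a setup and run in the same shift — violated.
drill and press share a setup and run in the same shift — violated.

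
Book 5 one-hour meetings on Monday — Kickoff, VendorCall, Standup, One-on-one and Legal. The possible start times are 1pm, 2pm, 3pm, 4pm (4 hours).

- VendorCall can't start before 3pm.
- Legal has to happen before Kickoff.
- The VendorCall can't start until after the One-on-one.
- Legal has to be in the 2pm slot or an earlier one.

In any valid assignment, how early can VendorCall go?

3pm

VendorCall is available from 3pm.
VendorCall at 3pm is achievable: Kickoff in 2pm, VendorCall in 3pm, One-on-one in 1pm, Standup in 1pm, Legal in 1pm.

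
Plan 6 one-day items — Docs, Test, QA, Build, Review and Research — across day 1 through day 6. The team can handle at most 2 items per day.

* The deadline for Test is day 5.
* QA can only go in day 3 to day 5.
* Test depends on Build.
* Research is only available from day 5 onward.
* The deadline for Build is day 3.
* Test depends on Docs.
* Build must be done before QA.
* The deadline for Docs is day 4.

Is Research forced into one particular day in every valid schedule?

No

Research can be day 5 (e.g. QA in day 3; Docs in day 1; Review in day 2; Research in day 5; Build in day 1; Test in day 2) or day 6 (e.g. Docs -> day 1, Research -> day 6, Test -> day 2, QA -> day 3, Build -> day 1, Review -> day 2).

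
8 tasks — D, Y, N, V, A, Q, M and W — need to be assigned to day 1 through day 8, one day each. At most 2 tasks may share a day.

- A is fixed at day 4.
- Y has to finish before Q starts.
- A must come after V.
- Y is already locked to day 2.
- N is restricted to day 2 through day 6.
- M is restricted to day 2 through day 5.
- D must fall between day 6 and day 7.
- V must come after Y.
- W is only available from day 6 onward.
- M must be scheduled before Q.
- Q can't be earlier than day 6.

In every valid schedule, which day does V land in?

Y is fixed at day 2 and must come before V, so V is at least day 3.
A is fixed at day 4 and must come after V, so V is at most day 3.
So V must be day 3.

day 3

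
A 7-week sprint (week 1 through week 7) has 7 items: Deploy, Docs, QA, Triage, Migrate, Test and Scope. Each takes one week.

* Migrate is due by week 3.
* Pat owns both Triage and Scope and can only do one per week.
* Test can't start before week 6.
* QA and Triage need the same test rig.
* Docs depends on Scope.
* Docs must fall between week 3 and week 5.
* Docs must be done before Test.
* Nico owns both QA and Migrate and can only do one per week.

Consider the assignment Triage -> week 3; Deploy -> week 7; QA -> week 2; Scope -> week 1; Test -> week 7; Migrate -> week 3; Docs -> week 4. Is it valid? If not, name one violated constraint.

Yes, all constraints hold

Migrate is due by week 3 — holds.
Docs must be done before Test — holds.
Nico owns both QA and Migrate and can only do one per week — holds.
Test can't start before week 6 — holds.
QA and Triage need the same test rig — holds.
Docs must fall between week 3 and week 5 — holds.
Docs depends on Scope — holds.
Pat owns both Triage and Scope and can only do one per week — holds.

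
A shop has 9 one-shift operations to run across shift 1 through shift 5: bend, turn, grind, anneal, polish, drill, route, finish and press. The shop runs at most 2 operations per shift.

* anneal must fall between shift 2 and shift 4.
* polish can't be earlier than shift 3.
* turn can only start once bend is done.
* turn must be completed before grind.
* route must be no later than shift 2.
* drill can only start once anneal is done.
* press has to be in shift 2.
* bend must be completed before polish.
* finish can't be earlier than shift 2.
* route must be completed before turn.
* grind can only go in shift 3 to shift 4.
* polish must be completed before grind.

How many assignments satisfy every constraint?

12

Splitting on bend: it can be shift 1 (11), shift 2 (1). Listing each branch's schedules as (turn, grind, anneal, polish, drill, route, finish, press) by shift number:
bend=shift 1: (2,4,3,3,4,1,5,2) (2,4,3,3,5,1,4,2) (2,4,3,3,5,1,5,2) (2,4,4,3,5,1,3,2) (2,4,4,3,5,1,5,2) (3,4,2,3,4,1,5,2) (3,4,2,3,5,1,4,2) (3,4,2,3,5,1,5,2) (3,4,4,3,5,1,2,2) (3,4,4,3,5,1,5,2) (3,4,4,3,5,2,5,2) — 11.
bend=shift 2: (3,4,4,3,5,1,5,2) — 1.
Summing: 11 + 1 = 12.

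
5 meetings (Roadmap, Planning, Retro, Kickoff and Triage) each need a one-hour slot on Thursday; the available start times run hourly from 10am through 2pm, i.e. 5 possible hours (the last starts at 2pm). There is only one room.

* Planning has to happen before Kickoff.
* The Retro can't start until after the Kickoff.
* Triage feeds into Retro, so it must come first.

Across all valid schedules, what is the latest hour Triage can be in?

Downstream work caps Triage at 1pm.
Triage at 1pm is achievable: Retro in 2pm, Kickoff in 11am, Roadmap in 12pm, Planning in 10am, Triage in 1pm.

1pm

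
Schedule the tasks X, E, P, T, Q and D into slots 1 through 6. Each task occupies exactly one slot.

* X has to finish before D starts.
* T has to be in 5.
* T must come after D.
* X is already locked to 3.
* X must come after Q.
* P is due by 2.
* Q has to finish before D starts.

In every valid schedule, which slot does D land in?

4

X is fixed at 3 and must come before D, so D is at least 4.
T is fixed at 5 and must come after D, so D is at most 4.
So D must be 4.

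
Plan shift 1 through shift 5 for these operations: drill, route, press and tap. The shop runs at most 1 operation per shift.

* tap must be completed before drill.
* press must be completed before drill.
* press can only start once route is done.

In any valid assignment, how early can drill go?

shift 4

Precedence pushes drill to at least shift 3.
drill at shift 4 is achievable: tap in shift 3; press in shift 2; drill in shift 4; route in shift 1.
Nothing earlier works — the capacity limit rule out every shift before shift 4.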